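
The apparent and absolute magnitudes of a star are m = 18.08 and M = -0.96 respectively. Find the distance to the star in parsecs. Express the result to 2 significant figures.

Distance modulus: m − M = 18.08 − (-0.96) = 19.040
m − M = 5 log₁₀ d − 5
log₁₀ d = (m − M)/5 + 1 = 4.8080
d = 10^4.8080 = 64270 pc

d ≈ 64000 pc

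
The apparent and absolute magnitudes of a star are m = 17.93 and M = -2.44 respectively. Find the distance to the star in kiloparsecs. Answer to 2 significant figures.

μ = m − M = 20.370
m − M = 5 log₁₀ d − 5
log₁₀ d = (m − M)/5 + 1 = 5.0740
d = 10^5.0740 = 118600 pc
= 118.6 kpc

d ≈ 120 kpc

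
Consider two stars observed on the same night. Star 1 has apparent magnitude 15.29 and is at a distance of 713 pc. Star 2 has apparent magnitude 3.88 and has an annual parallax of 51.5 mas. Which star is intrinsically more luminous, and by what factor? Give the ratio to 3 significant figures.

Star 1: M = m − 5 log₁₀ d + 5 = 15.29 − 5·2.8531 + 5 = 6.025
Star 2: p = 51.5 mas = 0.0515″ → d = 1/p = 19.42 pc
Star 2: M = m − 5 log₁₀ d + 5 = 3.88 − 5·1.2882 + 5 = 2.439
ΔM = M_1 − M_2 = 6.025 − (2.439) = 3.586; smaller M is more luminous → Star 2.
L ratio = 10^(0.4 |ΔM|) = 10^1.434 = 27.18

Star 2 is more luminous, by a factor of 27.2.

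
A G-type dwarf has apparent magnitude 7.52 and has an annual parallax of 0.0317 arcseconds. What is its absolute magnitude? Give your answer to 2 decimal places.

d = 1/p = 1/0.0317″ = 31.55 pc
5 log₁₀(d/10 pc) = 5 log₁₀(31.55) − 5 = 2.495
M = m − 5 log₁₀(d/10) = 7.52 − 2.495 = 5.025

M ≈ 5.03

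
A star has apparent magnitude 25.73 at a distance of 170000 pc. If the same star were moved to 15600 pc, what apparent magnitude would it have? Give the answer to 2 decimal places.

m ≈ 20.54

Flux ∝ 1/d², so Δm = 5 log₁₀(d₂/d₁) = 5 log₁₀(15600/170000) = -5.187
m₂ = m₁ + Δm = 25.73 + (-5.187) = 20.543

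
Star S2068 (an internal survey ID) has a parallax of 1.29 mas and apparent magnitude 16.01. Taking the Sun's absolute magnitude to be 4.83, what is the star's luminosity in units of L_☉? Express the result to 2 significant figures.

L/L_☉ ≈ 0.20

d = 1/p = 1000/1.29 mas = 775.2 pc
M = m − 5 log₁₀ d + 5 = 16.01 − 5·2.8894 + 5 = 6.563
M − M_☉ = 6.563 − 4.83 = 1.733
L/L_☉ = 10^(−0.4 × 1.733) = 0.2027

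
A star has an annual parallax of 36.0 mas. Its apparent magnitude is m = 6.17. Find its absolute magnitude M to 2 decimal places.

M ≈ 3.95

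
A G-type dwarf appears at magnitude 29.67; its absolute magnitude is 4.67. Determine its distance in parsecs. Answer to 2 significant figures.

Distance modulus: m − M = 29.67 − (4.67) = 25.000
m − M = 5 log₁₀ d − 5
log₁₀ d = (m − M)/5 + 1 = 6.0000
d = 10^6.0000 = 1.000×10^6 pc

d ≈ 1.0×10^6 pc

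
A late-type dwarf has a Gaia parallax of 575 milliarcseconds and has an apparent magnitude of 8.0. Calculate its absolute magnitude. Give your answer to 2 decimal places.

M ≈ 11.80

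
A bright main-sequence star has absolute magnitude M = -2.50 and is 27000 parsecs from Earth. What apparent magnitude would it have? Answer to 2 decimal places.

m = M + 5 log₁₀ d − 5 = -2.50 + 5·4.4314 − 5 = 14.657

m ≈ 14.66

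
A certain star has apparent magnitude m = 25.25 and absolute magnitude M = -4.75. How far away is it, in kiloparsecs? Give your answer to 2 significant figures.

d ≈ 10000 kpc

μ = m − M = 30.000
m − M = 5 log₁₀ d − 5
log₁₀ d = (m − M)/5 + 1 = 7.0000
d = 10^7.0000 = 1.000×10^7 pc
= 10000 kpc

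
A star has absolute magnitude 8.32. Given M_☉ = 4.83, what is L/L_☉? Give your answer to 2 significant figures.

M − M_☉ = 8.32 − 4.83 = 3.490
L/L_☉ = 10^(−0.4 (M − M_☉)) = 10^-1.396 = 0.04018

L/L_☉ ≈ 0.040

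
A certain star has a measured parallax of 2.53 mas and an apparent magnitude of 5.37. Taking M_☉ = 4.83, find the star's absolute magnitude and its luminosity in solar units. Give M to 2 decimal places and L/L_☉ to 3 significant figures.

M ≈ -2.61; L/L_☉ ≈ 950

d = 1/p = 1000/2.53 mas = 395.3 pc
M = m − 5 log₁₀ d + 5 = 5.37 − 5·2.5969 + 5 = -2.614
M − M_☉ = -2.614 − 4.83 = -7.444
L/L_☉ = 10^(−0.4 × -7.444) = 950.1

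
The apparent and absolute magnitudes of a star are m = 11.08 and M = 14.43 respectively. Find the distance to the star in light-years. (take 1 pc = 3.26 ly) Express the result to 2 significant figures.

Distance modulus: m − M = 11.08 − (14.43) = -3.350
m − M = 5 log₁₀ d − 5
log₁₀ d = (m − M)/5 + 1 = 0.3300
d = 10^0.3300 = 2.138 pc
= 6.970 ly

d ≈ 7.0 ly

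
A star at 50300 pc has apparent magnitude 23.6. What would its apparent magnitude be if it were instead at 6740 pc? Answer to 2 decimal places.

Flux ∝ 1/d², so Δm = 5 log₁₀(d₂/d₁) = 5 log₁₀(6740/50300) = -4.365
m₂ = m₁ + Δm = 23.6 + (-4.365) = 19.235

m ≈ 19.24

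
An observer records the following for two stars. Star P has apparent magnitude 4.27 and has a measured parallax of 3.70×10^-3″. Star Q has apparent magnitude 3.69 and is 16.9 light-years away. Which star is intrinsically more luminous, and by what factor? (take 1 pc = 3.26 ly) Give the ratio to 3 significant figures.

Star P: d = 1/p = 1/3.70×10^-3″ = 270.3 pc
Star P: M = m − 5 log₁₀ d + 5 = 4.27 − 5·2.4318 + 5 = -2.889
Star Q: d = 16.9 ly / 3.26 = 5.184 pc
Star Q: M = m − 5 log₁₀ d + 5 = 3.69 − 5·0.7147 + 5 = 5.117
ΔM = M_P − M_Q = -2.889 − (5.117) = -8.006; smaller M is more luminous → Star P.
L ratio = 10^(0.4 |ΔM|) = 10^3.202 = 1593

Star P is more luminous, by a factor of 1590.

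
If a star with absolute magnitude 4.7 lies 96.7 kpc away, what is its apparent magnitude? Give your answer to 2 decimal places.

m ≈ 24.63

d = 96.7 kpc = 96700 pc
m = M + 5 log₁₀ d − 5 = 4.7 + 5·4.9854 − 5 = 24.627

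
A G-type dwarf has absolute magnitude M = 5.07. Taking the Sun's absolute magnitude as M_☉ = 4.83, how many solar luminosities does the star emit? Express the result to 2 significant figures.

L/L_☉ ≈ 0.80

M − M_☉ = 5.07 − 4.83 = 0.240
L/L_☉ = 10^(−0.4 (M − M_☉)) = 10^-0.096 = 0.8017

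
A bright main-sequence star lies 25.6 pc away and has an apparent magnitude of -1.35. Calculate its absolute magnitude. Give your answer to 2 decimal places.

M ≈ -3.39

5 log₁₀(d/10 pc) = 5 log₁₀(25.60) − 5 = 2.041
M = m − 5 log₁₀(d/10) = -1.35 − 2.041 = -3.391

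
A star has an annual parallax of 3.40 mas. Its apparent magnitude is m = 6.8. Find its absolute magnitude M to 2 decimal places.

p = 3.40 mas = 3.40×10^-3″ → d = 1/p = 294.1 pc
5 log₁₀(d/10 pc) = 5 log₁₀(294.1) − 5 = 7.343
M = m − 5 log₁₀(d/10) = 6.8 − 7.343 = -0.543

M ≈ -0.54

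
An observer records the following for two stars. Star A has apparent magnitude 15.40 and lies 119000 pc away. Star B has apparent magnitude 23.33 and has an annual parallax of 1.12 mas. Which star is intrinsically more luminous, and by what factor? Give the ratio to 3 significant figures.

Star A: M = m − 5 log₁₀ d + 5 = 15.40 − 5·5.0755 + 5 = -4.978
Star B: p = 1.12 mas = 1.12×10^-3″ → d = 1/p = 892.9 pc
Star B: M = m − 5 log₁₀ d + 5 = 23.33 − 5·2.9508 + 5 = 13.576
ΔM = M_A − M_B = -4.978 − (13.576) = -18.554; smaller M is more luminous → Star A.
L ratio = 10^(0.4 |ΔM|) = 10^7.422 = 2.640×10^7

Star A is more luminous, by a factor of 2.64×10^7.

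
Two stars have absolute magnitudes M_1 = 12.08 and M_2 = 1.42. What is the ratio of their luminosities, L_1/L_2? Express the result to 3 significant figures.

L_1/L_2 ≈ 5.45×10^-5

ΔM = M_1 − M_2 = 10.66
L_1/L_2 = 10^(−0.4 ΔM) = 10^-4.264 = 5.445×10^-5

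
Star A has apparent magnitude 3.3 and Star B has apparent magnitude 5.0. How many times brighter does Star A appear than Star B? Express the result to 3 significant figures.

4.79

Δm = 3.3 − (5.0) = -1.7
Flux ratio = 10^(−0.4 Δm) = 10^(−0.4 × -1.7) = 10^0.680 = 4.786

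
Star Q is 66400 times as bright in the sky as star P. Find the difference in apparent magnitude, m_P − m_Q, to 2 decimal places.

m_P − m_Q ≈ 12.06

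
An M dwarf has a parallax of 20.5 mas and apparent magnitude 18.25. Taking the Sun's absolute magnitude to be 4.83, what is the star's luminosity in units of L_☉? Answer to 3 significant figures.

d = 1/p = 1000/20.5 mas = 48.78 pc
M = m − 5 log₁₀ d + 5 = 18.25 − 5·1.6882 + 5 = 14.809
M − M_☉ = 14.809 − 4.83 = 9.979
L/L_☉ = 10^(−0.4 × 9.979) = 1.020×10^-4

L/L_☉ ≈ 1.02×10^-4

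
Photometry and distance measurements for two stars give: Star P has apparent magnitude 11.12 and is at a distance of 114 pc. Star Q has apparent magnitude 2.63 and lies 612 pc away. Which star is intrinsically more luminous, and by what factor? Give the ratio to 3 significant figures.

Star Q is more luminous, by a factor of 71700.

Star P: M = m − 5 log₁₀ d + 5 = 11.12 − 5·2.0569 + 5 = 5.835
Star Q: M = m − 5 log₁₀ d + 5 = 2.63 − 5·2.7868 + 5 = -6.304
ΔM = M_P − M_Q = 5.835 − (-6.304) = 12.139; smaller M is more luminous → Star Q.
L ratio = 10^(0.4 |ΔM|) = 10^4.856 = 71730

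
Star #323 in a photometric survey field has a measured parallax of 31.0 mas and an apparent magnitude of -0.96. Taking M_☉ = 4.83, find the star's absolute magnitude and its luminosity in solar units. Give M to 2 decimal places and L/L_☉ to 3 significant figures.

M ≈ -3.50; L/L_☉ ≈ 2150

d = 1/p = 1000/31.0 mas = 32.26 pc
M = m − 5 log₁₀ d + 5 = -0.96 − 5·1.5086 + 5 = -3.503
M − M_☉ = -3.503 − 4.83 = -8.333
L/L_☉ = 10^(−0.4 × -8.333) = 2154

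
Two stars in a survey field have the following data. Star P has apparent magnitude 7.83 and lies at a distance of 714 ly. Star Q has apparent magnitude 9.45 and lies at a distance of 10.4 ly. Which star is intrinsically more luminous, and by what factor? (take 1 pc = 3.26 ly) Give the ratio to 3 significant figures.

Star P is more luminous, by a factor of 21000.

Star P: d = 714 ly / 3.26 = 219.0 pc
Star P: M = m − 5 log₁₀ d + 5 = 7.83 − 5·2.3405 + 5 = 1.128
Star Q: d = 10.4 ly / 3.26 = 3.190 pc
Star Q: M = m − 5 log₁₀ d + 5 = 9.45 − 5·0.5038 + 5 = 11.931
ΔM = M_P − M_Q = 1.128 − (11.931) = -10.803; smaller M is more luminous → Star P.
L ratio = 10^(0.4 |ΔM|) = 10^4.321 = 20960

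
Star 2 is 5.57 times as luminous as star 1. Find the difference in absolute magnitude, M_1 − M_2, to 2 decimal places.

Pogson: ΔM = −2.5 log₁₀(ratio) = −2.5 log₁₀(5.57) = −2.5 × 0.7459 = -1.865
Star 2 is brighter so has the smaller magnitude: M_1 − M_2 is positive.

M_1 − M_2 ≈ 1.86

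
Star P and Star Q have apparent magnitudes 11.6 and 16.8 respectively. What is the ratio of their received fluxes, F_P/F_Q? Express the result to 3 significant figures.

Δm = 11.6 − (16.8) = -5.2
Flux ratio = 10^(−0.4 Δm) = 10^(−0.4 × -5.2) = 10^2.080 = 120.2

F_P/F_Q ≈ 120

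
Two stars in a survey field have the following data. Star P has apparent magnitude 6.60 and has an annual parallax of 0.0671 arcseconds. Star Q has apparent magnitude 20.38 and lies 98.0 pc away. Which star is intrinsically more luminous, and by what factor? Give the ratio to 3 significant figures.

Star P is more luminous, by a factor of 7520.

Star P: d = 1/p = 1/0.0671″ = 14.90 pc
Star P: M = m − 5 log₁₀ d + 5 = 6.60 − 5·1.1733 + 5 = 5.734
Star Q: M = m − 5 log₁₀ d + 5 = 20.38 − 5·1.9912 + 5 = 15.424
ΔM = M_P − M_Q = 5.734 − (15.424) = -9.690; smaller M is more luminous → Star P.
L ratio = 10^(0.4 |ΔM|) = 10^3.876 = 7518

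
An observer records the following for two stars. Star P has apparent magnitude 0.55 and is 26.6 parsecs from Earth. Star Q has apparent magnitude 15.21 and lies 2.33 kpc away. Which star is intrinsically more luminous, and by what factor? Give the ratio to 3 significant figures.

Star P: M = m − 5 log₁₀ d + 5 = 0.55 − 5·1.4249 + 5 = -1.574
Star Q: d = 2.33 kpc = 2330 pc
Star Q: M = m − 5 log₁₀ d + 5 = 15.21 − 5·3.3674 + 5 = 3.373
ΔM = M_P − M_Q = -1.574 − (3.373) = -4.948; smaller M is more luminous → Star P.
L ratio = 10^(0.4 |ΔM|) = 10^1.979 = 95.29

Star P is more luminous, by a factor of 95.3.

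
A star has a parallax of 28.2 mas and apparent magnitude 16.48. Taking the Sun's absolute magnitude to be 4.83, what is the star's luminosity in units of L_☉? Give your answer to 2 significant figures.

L/L_☉ ≈ 2.8×10^-4

d = 1/p = 1000/28.2 mas = 35.46 pc
M = m − 5 log₁₀ d + 5 = 16.48 − 5·1.5498 + 5 = 13.731
M − M_☉ = 13.731 − 4.83 = 8.901
L/L_☉ = 10^(−0.4 × 8.901) = 2.751×10^-4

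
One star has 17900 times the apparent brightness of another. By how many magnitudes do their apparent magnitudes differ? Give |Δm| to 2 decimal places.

|Δm| ≈ 10.63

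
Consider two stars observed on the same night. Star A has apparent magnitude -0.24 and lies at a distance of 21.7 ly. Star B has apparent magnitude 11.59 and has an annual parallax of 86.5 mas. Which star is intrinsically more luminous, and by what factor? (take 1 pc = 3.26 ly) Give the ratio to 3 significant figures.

Star A is more luminous, by a factor of 17900.

Star A: d = 21.7 ly / 3.26 = 6.656 pc
Star A: M = m − 5 log₁₀ d + 5 = -0.24 − 5·0.8232 + 5 = 0.644
Star B: p = 86.5 mas = 0.0865″ → d = 1/p = 11.56 pc
Star B: M = m − 5 log₁₀ d + 5 = 11.59 − 5·1.0630 + 5 = 11.275
ΔM = M_A − M_B = 0.644 − (11.275) = -10.631; smaller M is more luminous → Star A.
L ratio = 10^(0.4 |ΔM|) = 10^4.253 = 17890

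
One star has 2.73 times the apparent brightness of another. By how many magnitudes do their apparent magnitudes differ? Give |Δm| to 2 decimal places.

Pogson: Δm = −2.5 log₁₀(ratio) = −2.5 log₁₀(2.73) = −2.5 × 0.4362 = -1.090

|Δm| ≈ 1.09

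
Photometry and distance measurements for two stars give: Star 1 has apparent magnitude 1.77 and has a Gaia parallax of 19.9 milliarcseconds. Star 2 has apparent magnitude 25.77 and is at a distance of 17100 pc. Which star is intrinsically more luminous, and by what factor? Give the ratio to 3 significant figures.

Star 1 is more luminous, by a factor of 34400.

Star 1: p = 19.9 mas = 0.0199″ → d = 1/p = 50.25 pc
Star 1: M = m − 5 log₁₀ d + 5 = 1.77 − 5·1.7011 + 5 = -1.736
Star 2: M = m − 5 log₁₀ d + 5 = 25.77 − 5·4.2330 + 5 = 9.605
ΔM = M_1 − M_2 = -1.736 − (9.605) = -11.341; smaller M is more luminous → Star 1.
L ratio = 10^(0.4 |ΔM|) = 10^4.536 = 34380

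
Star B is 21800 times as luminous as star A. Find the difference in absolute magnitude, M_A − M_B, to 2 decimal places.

Pogson: ΔM = −2.5 log₁₀(ratio) = −2.5 log₁₀(21800) = −2.5 × 4.3385 = -10.846
Star B is brighter so has the smaller magnitude: M_A − M_B is positive.

M_A − M_B ≈ 10.85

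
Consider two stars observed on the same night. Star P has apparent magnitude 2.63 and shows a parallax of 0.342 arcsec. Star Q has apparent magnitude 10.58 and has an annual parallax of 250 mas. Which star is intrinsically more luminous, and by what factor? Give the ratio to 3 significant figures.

Star P: d = 1/p = 1/0.342″ = 2.924 pc
Star P: M = m − 5 log₁₀ d + 5 = 2.63 − 5·0.4660 + 5 = 5.300
Star Q: p = 250 mas = 0.250″ → d = 1/p = 4.000 pc
Star Q: M = m − 5 log₁₀ d + 5 = 10.58 − 5·0.6021 + 5 = 12.570
ΔM = M_P − M_Q = 5.300 − (12.570) = -7.270; smaller M is more luminous → Star P.
L ratio = 10^(0.4 |ΔM|) = 10^2.908 = 808.8

Star P is more luminous, by a factor of 809.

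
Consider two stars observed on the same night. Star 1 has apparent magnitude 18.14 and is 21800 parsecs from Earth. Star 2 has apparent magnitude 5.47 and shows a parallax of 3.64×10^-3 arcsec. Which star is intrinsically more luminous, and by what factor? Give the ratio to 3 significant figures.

Star 1: M = m − 5 log₁₀ d + 5 = 18.14 − 5·4.3385 + 5 = 1.448
Star 2: d = 1/p = 1/3.64×10^-3″ = 274.7 pc
Star 2: M = m − 5 log₁₀ d + 5 = 5.47 − 5·2.4389 + 5 = -1.724
ΔM = M_1 − M_2 = 1.448 − (-1.724) = 3.172; smaller M is more luminous → Star 2.
L ratio = 10^(0.4 |ΔM|) = 10^1.269 = 18.57

Star 2 is more luminous, by a factor of 18.6.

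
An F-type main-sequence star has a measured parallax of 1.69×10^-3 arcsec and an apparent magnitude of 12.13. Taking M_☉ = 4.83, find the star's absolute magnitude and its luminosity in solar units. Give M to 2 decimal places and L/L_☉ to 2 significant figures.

M ≈ 3.27; L/L_☉ ≈ 4.2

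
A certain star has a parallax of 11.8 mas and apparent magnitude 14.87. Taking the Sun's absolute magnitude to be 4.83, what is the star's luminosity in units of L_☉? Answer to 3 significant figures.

L/L_☉ ≈ 6.92×10^-3

d = 1/p = 1000/11.8 mas = 84.75 pc
M = m − 5 log₁₀ d + 5 = 14.87 − 5·1.9281 + 5 = 10.229
M − M_☉ = 10.229 − 4.83 = 5.399
L/L_☉ = 10^(−0.4 × 5.399) = 6.922×10^-3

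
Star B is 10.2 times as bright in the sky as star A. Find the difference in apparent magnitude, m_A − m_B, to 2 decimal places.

Pogson: Δm = −2.5 log₁₀(ratio) = −2.5 log₁₀(10.2) = −2.5 × 1.0086 = -2.522
Star B is brighter so has the smaller magnitude: m_A − m_B is positive.

m_A − m_B ≈ 2.52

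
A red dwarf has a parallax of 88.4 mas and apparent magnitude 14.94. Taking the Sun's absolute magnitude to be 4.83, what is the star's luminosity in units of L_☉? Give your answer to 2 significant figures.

d = 1/p = 1000/88.4 mas = 11.31 pc
M = m − 5 log₁₀ d + 5 = 14.94 − 5·1.0535 + 5 = 14.672
M − M_☉ = 14.672 − 4.83 = 9.842
L/L_☉ = 10^(−0.4 × 9.842) = 1.156×10^-4

L/L_☉ ≈ 1.2×10^-4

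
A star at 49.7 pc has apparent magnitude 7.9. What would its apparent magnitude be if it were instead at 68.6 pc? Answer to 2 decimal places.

m ≈ 8.60

Flux ∝ 1/d², so Δm = 5 log₁₀(d₂/d₁) = 5 log₁₀(68.6/49.7) = 0.700
m₂ = m₁ + Δm = 7.9 + (0.700) = 8.600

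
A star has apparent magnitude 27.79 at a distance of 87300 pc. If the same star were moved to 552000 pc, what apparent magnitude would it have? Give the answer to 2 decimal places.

Flux ∝ 1/d², so Δm = 5 log₁₀(d₂/d₁) = 5 log₁₀(552000/87300) = 4.005
m₂ = m₁ + Δm = 27.79 + (4.005) = 31.795

m ≈ 31.79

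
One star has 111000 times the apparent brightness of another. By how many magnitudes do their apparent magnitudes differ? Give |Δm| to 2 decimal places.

|Δm| ≈ 12.61

Pogson: Δm = −2.5 log₁₀(ratio) = −2.5 log₁₀(111000) = −2.5 × 5.0453 = -12.613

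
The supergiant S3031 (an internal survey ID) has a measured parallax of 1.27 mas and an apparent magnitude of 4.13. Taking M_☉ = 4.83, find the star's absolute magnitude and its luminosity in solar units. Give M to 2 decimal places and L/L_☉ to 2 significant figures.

d = 1/p = 1000/1.27 mas = 787.4 pc
M = m − 5 log₁₀ d + 5 = 4.13 − 5·2.8962 + 5 = -5.351
M − M_☉ = -5.351 − 4.83 = -10.181
L/L_☉ = 10^(−0.4 × -10.181) = 11810

M ≈ -5.35; L/L_☉ ≈ 12000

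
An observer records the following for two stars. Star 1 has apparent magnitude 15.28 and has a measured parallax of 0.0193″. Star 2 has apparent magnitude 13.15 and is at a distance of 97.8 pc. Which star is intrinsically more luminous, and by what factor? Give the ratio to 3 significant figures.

Star 1: d = 1/p = 1/0.0193″ = 51.81 pc
Star 1: M = m − 5 log₁₀ d + 5 = 15.28 − 5·1.7144 + 5 = 11.708
Star 2: M = m − 5 log₁₀ d + 5 = 13.15 − 5·1.9903 + 5 = 8.198
ΔM = M_1 − M_2 = 11.708 − (8.198) = 3.509; smaller M is more luminous → Star 2.
L ratio = 10^(0.4 |ΔM|) = 10^1.404 = 25.34

Star 2 is more luminous, by a factor of 25.3.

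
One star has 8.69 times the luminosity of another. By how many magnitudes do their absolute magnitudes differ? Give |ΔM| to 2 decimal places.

Pogson: ΔM = −2.5 log₁₀(ratio) = −2.5 log₁₀(8.69) = −2.5 × 0.9390 = -2.348

|ΔM| ≈ 2.35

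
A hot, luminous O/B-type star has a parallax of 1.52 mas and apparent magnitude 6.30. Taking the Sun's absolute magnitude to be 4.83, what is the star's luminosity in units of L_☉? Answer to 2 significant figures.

d = 1/p = 1000/1.52 mas = 657.9 pc
M = m − 5 log₁₀ d + 5 = 6.30 − 5·2.8182 + 5 = -2.791
M − M_☉ = -2.791 − 4.83 = -7.621
L/L_☉ = 10^(−0.4 × -7.621) = 1118

L/L_☉ ≈ 1100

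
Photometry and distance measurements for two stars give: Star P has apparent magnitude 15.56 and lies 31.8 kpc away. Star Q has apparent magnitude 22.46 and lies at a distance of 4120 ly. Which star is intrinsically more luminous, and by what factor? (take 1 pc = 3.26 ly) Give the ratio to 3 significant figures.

Star P is more luminous, by a factor of 364000.

Star P: d = 31.8 kpc = 31800 pc
Star P: M = m − 5 log₁₀ d + 5 = 15.56 − 5·4.5024 + 5 = -1.952
Star Q: d = 4120 ly / 3.26 = 1264 pc
Star Q: M = m − 5 log₁₀ d + 5 = 22.46 − 5·3.1017 + 5 = 11.952
ΔM = M_P − M_Q = -1.952 − (11.952) = -13.904; smaller M is more luminous → Star P.
L ratio = 10^(0.4 |ΔM|) = 10^5.561 = 364300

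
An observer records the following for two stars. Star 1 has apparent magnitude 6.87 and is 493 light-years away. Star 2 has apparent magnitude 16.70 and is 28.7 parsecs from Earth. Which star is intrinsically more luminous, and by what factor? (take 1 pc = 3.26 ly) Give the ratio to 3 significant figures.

Star 1 is more luminous, by a factor of 237000.

Star 1: d = 493 ly / 3.26 = 151.2 pc
Star 1: M = m − 5 log₁₀ d + 5 = 6.87 − 5·2.1796 + 5 = 0.972
Star 2: M = m − 5 log₁₀ d + 5 = 16.70 − 5·1.4579 + 5 = 14.411
ΔM = M_1 − M_2 = 0.972 − (14.411) = -13.439; smaller M is more luminous → Star 1.
L ratio = 10^(0.4 |ΔM|) = 10^5.375 = 237400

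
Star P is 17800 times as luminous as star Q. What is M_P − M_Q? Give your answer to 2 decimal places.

Pogson: ΔM = −2.5 log₁₀(ratio) = −2.5 log₁₀(17800) = −2.5 × 4.2504 = -10.626
Star P is brighter, so it has the smaller magnitude: the difference is negative.

M_P − M_Q ≈ -10.63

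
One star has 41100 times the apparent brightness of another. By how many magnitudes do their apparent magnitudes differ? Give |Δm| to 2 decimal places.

|Δm| ≈ 11.53

Pogson: Δm = −2.5 log₁₀(ratio) = −2.5 log₁₀(41100) = −2.5 × 4.6138 = -11.535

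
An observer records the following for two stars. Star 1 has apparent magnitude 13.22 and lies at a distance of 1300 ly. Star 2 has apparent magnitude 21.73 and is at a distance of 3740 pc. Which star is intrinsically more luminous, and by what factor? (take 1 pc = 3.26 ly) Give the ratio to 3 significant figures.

Star 1 is more luminous, by a factor of 28.8.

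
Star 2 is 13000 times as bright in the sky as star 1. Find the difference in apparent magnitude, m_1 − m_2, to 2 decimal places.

m_1 − m_2 ≈ 10.28

Pogson: Δm = −2.5 log₁₀(ratio) = −2.5 log₁₀(13000) = −2.5 × 4.1139 = -10.285
Star 2 is brighter so has the smaller magnitude: m_1 − m_2 is positive.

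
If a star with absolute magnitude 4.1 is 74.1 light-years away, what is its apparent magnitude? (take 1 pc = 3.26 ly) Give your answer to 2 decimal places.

d = 74.1 ly / 3.26 = 22.73 pc
m = M + 5 log₁₀ d − 5 = 4.1 + 5·1.3566 − 5 = 5.883

m ≈ 5.88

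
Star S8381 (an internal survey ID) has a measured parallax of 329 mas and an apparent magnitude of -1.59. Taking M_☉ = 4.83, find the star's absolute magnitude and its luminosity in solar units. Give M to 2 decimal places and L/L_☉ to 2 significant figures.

d = 1/p = 1000/329 mas = 3.040 pc
M = m − 5 log₁₀ d + 5 = -1.59 − 5·0.4828 + 5 = 0.996
M − M_☉ = 0.996 − 4.83 = -3.834
L/L_☉ = 10^(−0.4 × -3.834) = 34.17

M ≈ 1.00; L/L_☉ ≈ 34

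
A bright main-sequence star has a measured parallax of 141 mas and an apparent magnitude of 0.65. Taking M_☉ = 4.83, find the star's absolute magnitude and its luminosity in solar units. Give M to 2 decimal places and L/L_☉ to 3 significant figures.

d = 1/p = 1000/141 mas = 7.092 pc
M = m − 5 log₁₀ d + 5 = 0.65 − 5·0.8508 + 5 = 1.396
M − M_☉ = 1.396 − 4.83 = -3.434
L/L_☉ = 10^(−0.4 × -3.434) = 23.64

M ≈ 1.40; L/L_☉ ≈ 23.6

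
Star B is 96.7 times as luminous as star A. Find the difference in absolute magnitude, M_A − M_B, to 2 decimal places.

M_A − M_B ≈ 4.96

Pogson: ΔM = −2.5 log₁₀(ratio) = −2.5 log₁₀(96.7) = −2.5 × 1.9854 = -4.964
Star B is brighter so has the smaller magnitude: M_A − M_B is positive.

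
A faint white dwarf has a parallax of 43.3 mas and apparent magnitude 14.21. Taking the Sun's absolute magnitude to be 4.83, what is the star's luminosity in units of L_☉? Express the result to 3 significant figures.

L/L_☉ ≈ 9.44×10^-4

d = 1/p = 1000/43.3 mas = 23.09 pc
M = m − 5 log₁₀ d + 5 = 14.21 − 5·1.3635 + 5 = 12.392
M − M_☉ = 12.392 − 4.83 = 7.562
L/L_☉ = 10^(−0.4 × 7.562) = 9.441×10^-4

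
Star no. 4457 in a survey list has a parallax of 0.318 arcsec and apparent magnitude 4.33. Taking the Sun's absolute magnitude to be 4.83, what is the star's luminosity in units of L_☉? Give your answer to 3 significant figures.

d = 1/p = 1/0.318″ = 3.145 pc
M = m − 5 log₁₀ d + 5 = 4.33 − 5·0.4976 + 5 = 6.842
M − M_☉ = 6.842 − 4.83 = 2.012
L/L_☉ = 10^(−0.4 × 2.012) = 0.1567

L/L_☉ ≈ 0.157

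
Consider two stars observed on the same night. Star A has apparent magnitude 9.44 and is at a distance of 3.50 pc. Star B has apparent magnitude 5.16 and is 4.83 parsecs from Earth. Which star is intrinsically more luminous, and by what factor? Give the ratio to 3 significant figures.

Star B is more luminous, by a factor of 98.1.

Star A: M = m − 5 log₁₀ d + 5 = 9.44 − 5·0.5441 + 5 = 11.720
Star B: M = m − 5 log₁₀ d + 5 = 5.16 − 5·0.6839 + 5 = 6.740
ΔM = M_A − M_B = 11.720 − (6.740) = 4.979; smaller M is more luminous → Star B.
L ratio = 10^(0.4 |ΔM|) = 10^1.992 = 98.12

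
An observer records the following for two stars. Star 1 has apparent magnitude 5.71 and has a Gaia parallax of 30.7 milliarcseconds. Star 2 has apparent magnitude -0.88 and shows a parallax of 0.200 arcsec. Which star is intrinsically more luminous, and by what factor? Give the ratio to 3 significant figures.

Star 2 is more luminous, by a factor of 10.2.

Star 1: p = 30.7 mas = 0.0307″ → d = 1/p = 32.57 pc
Star 1: M = m − 5 log₁₀ d + 5 = 5.71 − 5·1.5129 + 5 = 3.146
Star 2: d = 1/p = 1/0.200″ = 5.000 pc
Star 2: M = m − 5 log₁₀ d + 5 = -0.88 − 5·0.6990 + 5 = 0.625
ΔM = M_1 − M_2 = 3.146 − (0.625) = 2.521; smaller M is more luminous → Star 2.
L ratio = 10^(0.4 |ΔM|) = 10^1.008 = 10.19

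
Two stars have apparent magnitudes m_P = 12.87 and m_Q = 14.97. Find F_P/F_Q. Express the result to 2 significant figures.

Δm = 12.87 − (14.97) = -2.10
Flux ratio = 10^(−0.4 Δm) = 10^(−0.4 × -2.10) = 10^0.840 = 6.918

F_P/F_Q ≈ 6.9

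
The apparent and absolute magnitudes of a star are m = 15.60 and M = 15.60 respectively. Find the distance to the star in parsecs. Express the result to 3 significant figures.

d ≈ 10.0 pc

μ = m − M = 0.000
m − M = 5 log₁₀ d − 5
log₁₀ d = (m − M)/5 + 1 = 1.0000
d = 10^1.0000 = 10.00 pc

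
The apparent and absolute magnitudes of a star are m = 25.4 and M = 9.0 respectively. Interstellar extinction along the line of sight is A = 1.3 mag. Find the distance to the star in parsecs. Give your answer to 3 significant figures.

d ≈ 10500 pc

m − M = 5 log₁₀(d/10 pc) + A  ⇒  25.4 − (9.0) − 1.3 = 5 log₁₀(d/10)
15.100 = 5 log₁₀(d/10)
log₁₀ d = (m − M − A)/5 + 1 = 4.0200
d = 10^4.0200 = 10470 pc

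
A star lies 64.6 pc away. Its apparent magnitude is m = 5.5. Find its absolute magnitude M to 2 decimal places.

M ≈ 1.45

5 log₁₀(d/10 pc) = 5 log₁₀(64.60) − 5 = 4.051
M = m − 5 log₁₀(d/10) = 5.5 − 4.051 = 1.449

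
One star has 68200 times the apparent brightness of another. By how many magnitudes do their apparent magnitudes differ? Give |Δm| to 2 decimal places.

Pogson: Δm = −2.5 log₁₀(ratio) = −2.5 log₁₀(68200) = −2.5 × 4.8338 = -12.084

|Δm| ≈ 12.08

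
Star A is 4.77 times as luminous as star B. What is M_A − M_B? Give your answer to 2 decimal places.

Pogson: ΔM = −2.5 log₁₀(ratio) = −2.5 log₁₀(4.77) = −2.5 × 0.6785 = -1.696
Star A is brighter, so it has the smaller magnitude: the difference is negative.

M_A − M_B ≈ -1.70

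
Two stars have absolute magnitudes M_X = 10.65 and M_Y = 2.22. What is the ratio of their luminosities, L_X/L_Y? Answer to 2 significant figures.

ΔM = M_X − M_Y = 8.43
L_X/L_Y = 10^(−0.4 ΔM) = 10^-3.372 = 4.246×10^-4

L_X/L_Y ≈ 4.2×10^-4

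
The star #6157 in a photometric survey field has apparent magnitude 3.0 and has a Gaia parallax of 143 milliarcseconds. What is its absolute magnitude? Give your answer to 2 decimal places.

M ≈ 3.78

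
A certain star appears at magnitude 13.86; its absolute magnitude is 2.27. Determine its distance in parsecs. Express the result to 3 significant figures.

μ = m − M = 11.590
m − M = 5 log₁₀ d − 5
log₁₀ d = (m − M)/5 + 1 = 3.3180
d = 10^3.3180 = 2080 pc

d ≈ 2080 pc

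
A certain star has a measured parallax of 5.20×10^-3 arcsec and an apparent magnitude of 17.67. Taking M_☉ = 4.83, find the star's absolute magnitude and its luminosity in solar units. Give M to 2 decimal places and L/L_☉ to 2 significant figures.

M ≈ 11.25; L/L_☉ ≈ 2.7×10^-3

d = 1/p = 1/5.20×10^-3″ = 192.3 pc
M = m − 5 log₁₀ d + 5 = 17.67 − 5·2.2840 + 5 = 11.250
M − M_☉ = 11.250 − 4.83 = 6.420
L/L_☉ = 10^(−0.4 × 6.420) = 2.704×10^-3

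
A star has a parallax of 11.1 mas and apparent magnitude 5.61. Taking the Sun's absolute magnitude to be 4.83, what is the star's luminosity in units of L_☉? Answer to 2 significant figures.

d = 1/p = 1000/11.1 mas = 90.09 pc
M = m − 5 log₁₀ d + 5 = 5.61 − 5·1.9547 + 5 = 0.837
M − M_☉ = 0.837 − 4.83 = -3.993
L/L_☉ = 10^(−0.4 × -3.993) = 39.57

L/L_☉ ≈ 40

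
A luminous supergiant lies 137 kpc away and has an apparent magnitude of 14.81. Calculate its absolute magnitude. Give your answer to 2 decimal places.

M ≈ -5.87

d = 137 kpc = 137000 pc
5 log₁₀(d/10 pc) = 5 log₁₀(137000) − 5 = 20.684
M = m − 5 log₁₀(d/10) = 14.81 − 20.684 = -5.874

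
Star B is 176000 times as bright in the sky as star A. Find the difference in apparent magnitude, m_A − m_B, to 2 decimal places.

Pogson: Δm = −2.5 log₁₀(ratio) = −2.5 log₁₀(176000) = −2.5 × 5.2455 = -13.114
Star B is brighter so has the smaller magnitude: m_A − m_B is positive.

m_A − m_B ≈ 13.11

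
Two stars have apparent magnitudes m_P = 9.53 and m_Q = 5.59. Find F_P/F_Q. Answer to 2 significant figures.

F_P/F_Q ≈ 0.027

Magnitude difference = 3.94
Flux ratio = 10^(−0.4 Δm) = 10^(−0.4 × 3.94) = 10^-1.576 = 0.02655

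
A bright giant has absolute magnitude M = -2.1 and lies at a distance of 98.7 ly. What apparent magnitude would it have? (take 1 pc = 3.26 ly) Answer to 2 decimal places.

d = 98.7 ly / 3.26 = 30.28 pc
m = M + 5 log₁₀ d − 5 = -2.1 + 5·1.4811 − 5 = 0.305

m ≈ 0.31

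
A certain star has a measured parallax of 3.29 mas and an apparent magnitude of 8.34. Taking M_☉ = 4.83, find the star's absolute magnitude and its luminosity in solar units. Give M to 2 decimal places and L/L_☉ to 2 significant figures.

M ≈ 0.93; L/L_☉ ≈ 36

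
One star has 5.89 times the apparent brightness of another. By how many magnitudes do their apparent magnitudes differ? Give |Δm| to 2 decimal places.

|Δm| ≈ 1.93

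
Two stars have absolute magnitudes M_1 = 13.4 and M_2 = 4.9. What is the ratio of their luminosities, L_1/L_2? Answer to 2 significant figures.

L_1/L_2 ≈ 4.0×10^-4

ΔM = M_1 − M_2 = 8.5
L_1/L_2 = 10^(−0.4 ΔM) = 10^-3.400 = 3.981×10^-4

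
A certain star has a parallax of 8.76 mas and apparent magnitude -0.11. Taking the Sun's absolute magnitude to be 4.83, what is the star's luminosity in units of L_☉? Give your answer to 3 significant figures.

L/L_☉ ≈ 12300

d = 1/p = 1000/8.76 mas = 114.2 pc
M = m − 5 log₁₀ d + 5 = -0.11 − 5·2.0575 + 5 = -5.397
M − M_☉ = -5.397 − 4.83 = -10.227
L/L_☉ = 10^(−0.4 × -10.227) = 12330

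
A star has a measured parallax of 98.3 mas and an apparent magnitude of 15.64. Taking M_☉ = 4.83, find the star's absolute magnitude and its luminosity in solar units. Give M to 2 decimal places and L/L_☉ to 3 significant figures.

M ≈ 15.60; L/L_☉ ≈ 4.91×10^-5

d = 1/p = 1000/98.3 mas = 10.17 pc
M = m − 5 log₁₀ d + 5 = 15.64 − 5·1.0074 + 5 = 15.603
M − M_☉ = 15.603 − 4.83 = 10.773
L/L_☉ = 10^(−0.4 × 10.773) = 4.908×10^-5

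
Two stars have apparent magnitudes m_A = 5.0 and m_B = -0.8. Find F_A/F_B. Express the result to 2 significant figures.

Δm = 5.0 − (-0.8) = 5.8
Flux ratio = 10^(−0.4 Δm) = 10^(−0.4 × 5.8) = 10^-2.320 = 4.786×10^-3

F_A/F_B ≈ 4.8×10^-3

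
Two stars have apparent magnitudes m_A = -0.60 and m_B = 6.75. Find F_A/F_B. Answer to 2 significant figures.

F_A/F_B ≈ 870

Δm = -0.60 − (6.75) = -7.35
Flux ratio = 10^(−0.4 Δm) = 10^(−0.4 × -7.35) = 10^2.940 = 871.0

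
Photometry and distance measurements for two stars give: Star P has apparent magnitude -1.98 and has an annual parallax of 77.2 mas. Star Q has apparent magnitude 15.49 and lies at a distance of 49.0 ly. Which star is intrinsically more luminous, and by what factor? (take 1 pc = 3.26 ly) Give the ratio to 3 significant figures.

Star P is more luminous, by a factor of 7.22×10^6.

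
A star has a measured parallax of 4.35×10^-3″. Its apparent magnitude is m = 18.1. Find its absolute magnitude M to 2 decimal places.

M ≈ 11.29

d = 1/p = 1/4.35×10^-3″ = 229.9 pc
5 log₁₀(d/10 pc) = 5 log₁₀(229.9) − 5 = 6.808
M = m − 5 log₁₀(d/10) = 18.1 − 6.808 = 11.292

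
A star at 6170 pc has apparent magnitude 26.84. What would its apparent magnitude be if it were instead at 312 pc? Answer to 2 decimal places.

Flux ∝ 1/d², so Δm = 5 log₁₀(d₂/d₁) = 5 log₁₀(312/6170) = -6.481
m₂ = m₁ + Δm = 26.84 + (-6.481) = 20.359

m ≈ 20.36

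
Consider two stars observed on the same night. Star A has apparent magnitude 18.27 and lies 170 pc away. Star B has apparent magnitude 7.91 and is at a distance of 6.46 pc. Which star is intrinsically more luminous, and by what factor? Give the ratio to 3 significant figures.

Star B is more luminous, by a factor of 20.1.

Star A: M = m − 5 log₁₀ d + 5 = 18.27 − 5·2.2304 + 5 = 12.118
Star B: M = m − 5 log₁₀ d + 5 = 7.91 − 5·0.8102 + 5 = 8.859
ΔM = M_A − M_B = 12.118 − (8.859) = 3.259; smaller M is more luminous → Star B.
L ratio = 10^(0.4 |ΔM|) = 10^1.304 = 20.12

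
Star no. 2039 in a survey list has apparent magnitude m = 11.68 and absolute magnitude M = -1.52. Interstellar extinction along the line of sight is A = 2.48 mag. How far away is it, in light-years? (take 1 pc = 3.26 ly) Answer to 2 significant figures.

d ≈ 4500 ly

m − M = 5 log₁₀(d/10 pc) + A  ⇒  11.68 − (-1.52) − 2.48 = 5 log₁₀(d/10)
10.720 = 5 log₁₀(d/10)
log₁₀ d = (m − M − A)/5 + 1 = 3.1440
d = 10^3.1440 = 1393 pc
= 4542 ly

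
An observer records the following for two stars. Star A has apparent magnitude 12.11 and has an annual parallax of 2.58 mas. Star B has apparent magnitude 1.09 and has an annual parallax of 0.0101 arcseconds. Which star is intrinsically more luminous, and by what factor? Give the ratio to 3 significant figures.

Star A: p = 2.58 mas = 2.58×10^-3″ → d = 1/p = 387.6 pc
Star A: M = m − 5 log₁₀ d + 5 = 12.11 − 5·2.5884 + 5 = 4.168
Star B: d = 1/p = 1/0.0101″ = 99.01 pc
Star B: M = m − 5 log₁₀ d + 5 = 1.09 − 5·1.9957 + 5 = -3.888
ΔM = M_A − M_B = 4.168 − (-3.888) = 8.056; smaller M is more luminous → Star B.
L ratio = 10^(0.4 |ΔM|) = 10^3.223 = 1670

Star B is more luminous, by a factor of 1670.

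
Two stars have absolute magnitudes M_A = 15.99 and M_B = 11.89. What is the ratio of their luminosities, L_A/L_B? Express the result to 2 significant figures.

ΔM = M_A − M_B = 4.10
L_A/L_B = 10^(−0.4 ΔM) = 10^-1.640 = 0.02291

L_A/L_B ≈ 0.023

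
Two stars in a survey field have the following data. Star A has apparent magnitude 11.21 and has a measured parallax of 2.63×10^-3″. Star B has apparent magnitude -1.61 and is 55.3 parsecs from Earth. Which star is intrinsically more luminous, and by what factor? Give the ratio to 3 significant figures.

Star B is more luminous, by a factor of 2840.

Star A: d = 1/p = 1/2.63×10^-3″ = 380.2 pc
Star A: M = m − 5 log₁₀ d + 5 = 11.21 − 5·2.5800 + 5 = 3.310
Star B: M = m − 5 log₁₀ d + 5 = -1.61 − 5·1.7427 + 5 = -5.324
ΔM = M_A − M_B = 3.310 − (-5.324) = 8.633; smaller M is more luminous → Star B.
L ratio = 10^(0.4 |ΔM|) = 10^3.453 = 2840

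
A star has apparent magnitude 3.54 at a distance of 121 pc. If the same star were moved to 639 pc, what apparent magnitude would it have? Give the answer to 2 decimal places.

Flux ∝ 1/d², so Δm = 5 log₁₀(d₂/d₁) = 5 log₁₀(639/121) = 3.614
m₂ = m₁ + Δm = 3.54 + (3.614) = 7.154

m ≈ 7.15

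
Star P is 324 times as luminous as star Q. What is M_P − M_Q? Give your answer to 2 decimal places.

M_P − M_Q ≈ -6.28

Pogson: ΔM = −2.5 log₁₀(ratio) = −2.5 log₁₀(324) = −2.5 × 2.5105 = -6.276
Star P is brighter, so it has the smaller magnitude: the difference is negative.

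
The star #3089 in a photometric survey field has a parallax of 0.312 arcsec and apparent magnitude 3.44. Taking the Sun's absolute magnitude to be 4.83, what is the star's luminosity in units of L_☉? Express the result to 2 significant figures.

d = 1/p = 1/0.312″ = 3.205 pc
M = m − 5 log₁₀ d + 5 = 3.44 − 5·0.5058 + 5 = 5.911
M − M_☉ = 5.911 − 4.83 = 1.081
L/L_☉ = 10^(−0.4 × 1.081) = 0.3696

L/L_☉ ≈ 0.37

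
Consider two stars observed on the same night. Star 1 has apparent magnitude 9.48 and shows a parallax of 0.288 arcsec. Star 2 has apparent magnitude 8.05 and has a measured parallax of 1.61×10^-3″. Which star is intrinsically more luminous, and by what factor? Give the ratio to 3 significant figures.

Star 2 is more luminous, by a factor of 119000.

Star 1: d = 1/p = 1/0.288″ = 3.472 pc
Star 1: M = m − 5 log₁₀ d + 5 = 9.48 − 5·0.5406 + 5 = 11.777
Star 2: d = 1/p = 1/1.61×10^-3″ = 621.1 pc
Star 2: M = m − 5 log₁₀ d + 5 = 8.05 − 5·2.7932 + 5 = -0.916
ΔM = M_1 − M_2 = 11.777 − (-0.916) = 12.693; smaller M is more luminous → Star 2.
L ratio = 10^(0.4 |ΔM|) = 10^5.077 = 119400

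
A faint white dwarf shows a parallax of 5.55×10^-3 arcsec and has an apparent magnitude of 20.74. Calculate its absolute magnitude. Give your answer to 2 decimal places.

d = 1/p = 1/5.55×10^-3″ = 180.2 pc
5 log₁₀(d/10 pc) = 5 log₁₀(180.2) − 5 = 6.279
M = m − 5 log₁₀(d/10) = 20.74 − 6.279 = 14.461

M ≈ 14.46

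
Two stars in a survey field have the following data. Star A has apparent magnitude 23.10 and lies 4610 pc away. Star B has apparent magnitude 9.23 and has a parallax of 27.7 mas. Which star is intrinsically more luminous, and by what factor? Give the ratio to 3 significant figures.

Star B is more luminous, by a factor of 21.7.

Star A: M = m − 5 log₁₀ d + 5 = 23.10 − 5·3.6637 + 5 = 9.781
Star B: p = 27.7 mas = 0.0277″ → d = 1/p = 36.10 pc
Star B: M = m − 5 log₁₀ d + 5 = 9.23 − 5·1.5575 + 5 = 6.442
ΔM = M_A − M_B = 9.781 − (6.442) = 3.339; smaller M is more luminous → Star B.
L ratio = 10^(0.4 |ΔM|) = 10^1.336 = 21.66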